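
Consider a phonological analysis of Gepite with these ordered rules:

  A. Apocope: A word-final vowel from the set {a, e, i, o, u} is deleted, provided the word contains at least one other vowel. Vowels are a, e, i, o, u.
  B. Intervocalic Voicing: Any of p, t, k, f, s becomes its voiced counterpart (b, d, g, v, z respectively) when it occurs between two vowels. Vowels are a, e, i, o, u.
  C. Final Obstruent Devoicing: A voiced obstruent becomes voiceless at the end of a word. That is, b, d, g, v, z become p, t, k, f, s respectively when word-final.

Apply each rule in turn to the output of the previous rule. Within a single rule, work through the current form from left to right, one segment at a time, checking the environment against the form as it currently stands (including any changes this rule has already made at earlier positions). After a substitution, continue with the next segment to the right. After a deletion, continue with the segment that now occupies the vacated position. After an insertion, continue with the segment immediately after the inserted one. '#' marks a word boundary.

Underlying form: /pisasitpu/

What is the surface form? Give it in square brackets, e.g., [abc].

A Apocope: [pisasitpu] → [pisasitp]
B Intervocalic Voicing: [pisasitp] → [pizazitp]
C Final Obstruent Devoicing: no change — [pizazitp]

[pizazitp]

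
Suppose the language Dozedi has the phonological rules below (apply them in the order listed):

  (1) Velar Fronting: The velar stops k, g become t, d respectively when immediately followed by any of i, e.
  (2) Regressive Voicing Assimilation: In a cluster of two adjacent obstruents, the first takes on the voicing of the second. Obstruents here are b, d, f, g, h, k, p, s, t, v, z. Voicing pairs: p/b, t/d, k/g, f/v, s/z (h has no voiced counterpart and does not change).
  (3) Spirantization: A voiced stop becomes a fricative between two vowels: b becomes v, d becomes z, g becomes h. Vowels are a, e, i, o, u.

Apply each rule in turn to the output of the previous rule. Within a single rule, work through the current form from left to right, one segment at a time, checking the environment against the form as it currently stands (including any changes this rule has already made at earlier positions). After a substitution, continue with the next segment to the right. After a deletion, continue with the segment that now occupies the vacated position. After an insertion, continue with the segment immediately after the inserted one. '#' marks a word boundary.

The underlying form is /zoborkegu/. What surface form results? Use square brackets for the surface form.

[zovortehu]

(1) Velar Fronting: [zoborkegu] → [zobortegu]
(2) Regressive Voicing Assimilation: no change — [zobortegu]
(3) Spirantization: [zobortegu] → [zovortehu]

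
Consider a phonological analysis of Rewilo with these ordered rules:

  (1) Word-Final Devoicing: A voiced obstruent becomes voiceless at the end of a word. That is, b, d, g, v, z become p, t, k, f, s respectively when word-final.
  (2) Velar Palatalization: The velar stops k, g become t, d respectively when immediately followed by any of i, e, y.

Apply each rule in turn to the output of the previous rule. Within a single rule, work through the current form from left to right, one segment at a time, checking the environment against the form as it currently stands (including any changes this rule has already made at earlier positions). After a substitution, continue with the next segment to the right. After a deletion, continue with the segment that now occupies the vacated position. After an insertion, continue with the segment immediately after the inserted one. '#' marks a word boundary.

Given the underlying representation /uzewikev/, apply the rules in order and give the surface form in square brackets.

(1) Word-Final Devoicing: [uzewikev] → [uzewikef]
(2) Velar Palatalization: [uzewikef] → [uzewitef]

[uzewitef]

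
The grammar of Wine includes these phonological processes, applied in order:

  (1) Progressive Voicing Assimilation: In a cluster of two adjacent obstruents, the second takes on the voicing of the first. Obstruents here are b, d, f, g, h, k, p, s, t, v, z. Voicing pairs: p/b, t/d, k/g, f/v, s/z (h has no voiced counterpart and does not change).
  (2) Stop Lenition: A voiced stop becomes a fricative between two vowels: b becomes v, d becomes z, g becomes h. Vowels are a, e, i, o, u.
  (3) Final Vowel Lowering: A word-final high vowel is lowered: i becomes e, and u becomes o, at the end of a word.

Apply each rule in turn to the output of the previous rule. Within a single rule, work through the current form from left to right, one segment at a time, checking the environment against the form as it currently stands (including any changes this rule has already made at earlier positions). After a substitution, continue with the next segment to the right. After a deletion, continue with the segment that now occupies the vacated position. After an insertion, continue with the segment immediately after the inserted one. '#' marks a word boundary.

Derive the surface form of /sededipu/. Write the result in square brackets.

(1) Progressive Voicing Assimilation: no change — [sededipu]
(2) Stop Lenition: [sededipu] → [sezezipu]
(3) Final Vowel Lowering: [sezezipu] → [sezezipo]

[sezezipo]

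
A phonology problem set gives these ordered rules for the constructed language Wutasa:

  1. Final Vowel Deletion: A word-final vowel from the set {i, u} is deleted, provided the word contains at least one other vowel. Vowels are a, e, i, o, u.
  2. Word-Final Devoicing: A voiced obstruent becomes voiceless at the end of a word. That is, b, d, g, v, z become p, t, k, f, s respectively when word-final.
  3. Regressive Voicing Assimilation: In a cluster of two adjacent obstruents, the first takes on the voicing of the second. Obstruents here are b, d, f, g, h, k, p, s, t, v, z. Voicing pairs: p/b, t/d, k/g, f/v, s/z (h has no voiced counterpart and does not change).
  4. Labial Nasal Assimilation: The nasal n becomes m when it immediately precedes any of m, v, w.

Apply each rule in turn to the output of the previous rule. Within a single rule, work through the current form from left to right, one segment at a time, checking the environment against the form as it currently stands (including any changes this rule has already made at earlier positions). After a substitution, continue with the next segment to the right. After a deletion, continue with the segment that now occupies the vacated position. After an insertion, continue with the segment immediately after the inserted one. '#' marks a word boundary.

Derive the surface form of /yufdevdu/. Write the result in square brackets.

[yuvdeft]

1 Final Vowel Deletion: [yufdevdu] → [yufdevd]
2 Word-Final Devoicing: [yufdevd] → [yufdevt]
3 Regressive Voicing Assimilation: [yufdevt] → [yuvdeft]
4 Labial Nasal Assimilation: no change — [yuvdeft]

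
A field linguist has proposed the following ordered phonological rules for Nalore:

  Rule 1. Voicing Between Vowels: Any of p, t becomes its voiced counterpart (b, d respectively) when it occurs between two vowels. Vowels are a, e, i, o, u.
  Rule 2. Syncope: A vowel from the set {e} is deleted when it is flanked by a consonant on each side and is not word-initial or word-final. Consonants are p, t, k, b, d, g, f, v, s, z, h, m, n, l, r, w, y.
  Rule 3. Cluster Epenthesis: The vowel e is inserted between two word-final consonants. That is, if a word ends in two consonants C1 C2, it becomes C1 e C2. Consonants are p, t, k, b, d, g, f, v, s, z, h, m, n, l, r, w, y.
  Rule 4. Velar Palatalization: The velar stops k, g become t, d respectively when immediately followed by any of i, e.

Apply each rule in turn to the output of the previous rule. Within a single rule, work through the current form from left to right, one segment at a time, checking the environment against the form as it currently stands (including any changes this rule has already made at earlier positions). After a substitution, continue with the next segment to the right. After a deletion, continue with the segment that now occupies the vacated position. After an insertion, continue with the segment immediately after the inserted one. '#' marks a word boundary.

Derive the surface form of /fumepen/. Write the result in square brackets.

Rule 1 Voicing Between Vowels: [fumepen] → [fumeben]
Rule 2 Syncope: [fumeben] → [fumbn]
Rule 3 Cluster Epenthesis: [fumbn] → [fumben]
Rule 4 Velar Palatalization: no change — [fumben]

[fumben]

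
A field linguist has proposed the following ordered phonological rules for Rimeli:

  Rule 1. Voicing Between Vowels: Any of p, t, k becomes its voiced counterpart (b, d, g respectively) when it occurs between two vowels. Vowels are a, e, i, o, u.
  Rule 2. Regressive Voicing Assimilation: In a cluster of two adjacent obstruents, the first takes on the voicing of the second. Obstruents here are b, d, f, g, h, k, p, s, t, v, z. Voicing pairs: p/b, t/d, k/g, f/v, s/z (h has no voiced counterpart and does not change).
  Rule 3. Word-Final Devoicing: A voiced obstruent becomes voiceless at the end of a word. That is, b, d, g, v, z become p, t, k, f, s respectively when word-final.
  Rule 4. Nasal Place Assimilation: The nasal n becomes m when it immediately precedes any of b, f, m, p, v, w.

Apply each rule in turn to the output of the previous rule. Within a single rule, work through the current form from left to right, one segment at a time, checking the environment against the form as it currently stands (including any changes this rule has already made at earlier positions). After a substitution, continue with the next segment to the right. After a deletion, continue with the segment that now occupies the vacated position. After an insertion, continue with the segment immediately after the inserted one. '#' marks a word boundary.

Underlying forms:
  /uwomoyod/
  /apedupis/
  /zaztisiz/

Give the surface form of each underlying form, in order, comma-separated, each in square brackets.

[uwomoyot], [abedubis], [zastisis]

/uwomoyod/:
  Rule 1 Voicing Between Vowels: no change — [uwomoyod]
  Rule 2 Regressive Voicing Assimilation: no change — [uwomoyod]
  Rule 3 Word-Final Devoicing: [uwomoyod] → [uwomoyot]
  Rule 4 Nasal Place Assimilation: no change — [uwomoyot]
/apedupis/:
  Rule 1 Voicing Between Vowels: [apedupis] → [abedubis]
  Rule 2 Regressive Voicing Assimilation: no change — [abedubis]
  Rule 3 Word-Final Devoicing: no change — [abedubis]
  Rule 4 Nasal Place Assimilation: no change — [abedubis]
/zaztisiz/:
  Rule 1 Voicing Between Vowels: no change — [zaztisiz]
  Rule 2 Regressive Voicing Assimilation: [zaztisiz] → [zastisiz]
  Rule 3 Word-Final Devoicing: [zastisiz] → [zastisis]
  Rule 4 Nasal Place Assimilation: no change — [zastisis]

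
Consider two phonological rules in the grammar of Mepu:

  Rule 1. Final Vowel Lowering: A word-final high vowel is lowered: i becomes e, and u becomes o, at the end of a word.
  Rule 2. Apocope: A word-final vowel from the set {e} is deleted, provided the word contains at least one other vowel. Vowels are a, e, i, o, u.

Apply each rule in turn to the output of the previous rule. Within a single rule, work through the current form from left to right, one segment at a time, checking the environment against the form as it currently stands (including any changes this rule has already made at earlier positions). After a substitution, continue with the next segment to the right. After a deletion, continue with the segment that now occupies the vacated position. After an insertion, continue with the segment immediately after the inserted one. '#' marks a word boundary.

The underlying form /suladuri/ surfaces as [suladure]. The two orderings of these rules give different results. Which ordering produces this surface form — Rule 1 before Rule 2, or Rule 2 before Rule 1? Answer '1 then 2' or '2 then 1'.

2 then 1

Order 1 then 2:
  1 Final Vowel Lowering: [suladuri] → [suladure]
  2 Apocope: [suladure] → [suladur]
  result: [suladur]
Order 2 then 1:
  2 Apocope: no change — [suladuri]
  1 Final Vowel Lowering: [suladuri] → [suladure]
  result: [suladure]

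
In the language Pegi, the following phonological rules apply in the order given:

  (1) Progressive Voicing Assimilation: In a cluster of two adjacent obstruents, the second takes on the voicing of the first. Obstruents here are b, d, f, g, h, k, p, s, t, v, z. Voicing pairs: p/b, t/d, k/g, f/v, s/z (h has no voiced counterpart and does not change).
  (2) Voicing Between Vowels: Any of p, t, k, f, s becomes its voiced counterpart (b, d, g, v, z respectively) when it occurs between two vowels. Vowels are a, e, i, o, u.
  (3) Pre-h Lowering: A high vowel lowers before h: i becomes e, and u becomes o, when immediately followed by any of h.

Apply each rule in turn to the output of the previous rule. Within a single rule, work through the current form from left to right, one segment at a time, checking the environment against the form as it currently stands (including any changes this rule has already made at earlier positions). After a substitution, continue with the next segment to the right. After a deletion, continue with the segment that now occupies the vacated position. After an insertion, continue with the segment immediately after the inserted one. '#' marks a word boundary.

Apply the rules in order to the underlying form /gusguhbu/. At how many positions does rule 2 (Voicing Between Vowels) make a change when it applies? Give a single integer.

(1) Progressive Voicing Assimilation: [gusguhbu] → [guskuhpu]
(2) Voicing Between Vowels: no change — [guskuhpu]
(3) Pre-h Lowering: [guskuhpu] → [guskohpu]
Rule 2 changed 0 position(s).

0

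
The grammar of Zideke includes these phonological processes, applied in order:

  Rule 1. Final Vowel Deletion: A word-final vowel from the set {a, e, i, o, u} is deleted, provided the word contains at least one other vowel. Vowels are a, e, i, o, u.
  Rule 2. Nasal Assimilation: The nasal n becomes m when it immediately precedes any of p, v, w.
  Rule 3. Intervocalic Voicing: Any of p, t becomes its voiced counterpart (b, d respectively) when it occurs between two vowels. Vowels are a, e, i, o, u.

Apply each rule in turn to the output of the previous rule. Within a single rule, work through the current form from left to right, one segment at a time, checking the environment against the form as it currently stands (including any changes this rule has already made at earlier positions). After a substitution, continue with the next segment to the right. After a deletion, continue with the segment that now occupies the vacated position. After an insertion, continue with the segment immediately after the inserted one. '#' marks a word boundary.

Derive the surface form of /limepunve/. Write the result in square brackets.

Rule 1 Final Vowel Deletion: [limepunve] → [limepunv]
Rule 2 Nasal Assimilation: [limepunv] → [limepumv]
Rule 3 Intervocalic Voicing: [limepumv] → [limebumv]

[limebumv]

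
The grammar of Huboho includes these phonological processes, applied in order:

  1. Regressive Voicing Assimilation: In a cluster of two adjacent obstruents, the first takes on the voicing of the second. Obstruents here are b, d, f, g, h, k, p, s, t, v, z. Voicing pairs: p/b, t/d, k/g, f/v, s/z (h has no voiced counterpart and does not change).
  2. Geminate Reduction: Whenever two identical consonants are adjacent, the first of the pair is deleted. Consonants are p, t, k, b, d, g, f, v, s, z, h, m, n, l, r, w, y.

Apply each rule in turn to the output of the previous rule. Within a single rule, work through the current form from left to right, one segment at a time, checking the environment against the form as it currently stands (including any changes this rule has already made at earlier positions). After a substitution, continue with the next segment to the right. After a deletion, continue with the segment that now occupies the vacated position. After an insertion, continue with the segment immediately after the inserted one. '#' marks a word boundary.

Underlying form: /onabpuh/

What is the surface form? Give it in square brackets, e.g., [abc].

1 Regressive Voicing Assimilation: [onabpuh] → [onappuh]
2 Geminate Reduction: [onappuh] → [onapuh]

[onapuh]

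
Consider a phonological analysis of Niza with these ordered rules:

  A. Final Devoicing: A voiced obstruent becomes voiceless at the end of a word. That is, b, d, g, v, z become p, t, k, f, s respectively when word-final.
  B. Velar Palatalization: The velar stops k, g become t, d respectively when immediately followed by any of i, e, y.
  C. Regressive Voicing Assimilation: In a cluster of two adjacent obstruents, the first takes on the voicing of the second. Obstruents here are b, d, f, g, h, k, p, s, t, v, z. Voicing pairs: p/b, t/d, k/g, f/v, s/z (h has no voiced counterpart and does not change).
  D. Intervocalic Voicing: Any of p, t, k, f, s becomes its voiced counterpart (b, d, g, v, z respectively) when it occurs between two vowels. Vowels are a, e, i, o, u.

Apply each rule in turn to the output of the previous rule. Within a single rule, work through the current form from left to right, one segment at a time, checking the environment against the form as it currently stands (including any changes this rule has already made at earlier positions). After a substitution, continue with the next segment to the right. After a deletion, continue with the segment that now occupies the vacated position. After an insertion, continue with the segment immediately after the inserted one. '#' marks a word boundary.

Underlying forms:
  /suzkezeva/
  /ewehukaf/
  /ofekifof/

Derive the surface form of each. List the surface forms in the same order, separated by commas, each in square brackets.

[sustezeva], [ewehugaf], [ovedivof]

/suzkezeva/:
  A Final Devoicing: no change — [suzkezeva]
  B Velar Palatalization: [suzkezeva] → [suztezeva]
  C Regressive Voicing Assimilation: [suztezeva] → [sustezeva]
  D Intervocalic Voicing: no change — [sustezeva]
/ewehukaf/:
  A Final Devoicing: no change — [ewehukaf]
  B Velar Palatalization: no change — [ewehukaf]
  C Regressive Voicing Assimilation: no change — [ewehukaf]
  D Intervocalic Voicing: [ewehukaf] → [ewehugaf]
/ofekifof/:
  A Final Devoicing: no change — [ofekifof]
  B Velar Palatalization: [ofekifof] → [ofetifof]
  C Regressive Voicing Assimilation: no change — [ofetifof]
  D Intervocalic Voicing: [ofetifof] → [ovedivof]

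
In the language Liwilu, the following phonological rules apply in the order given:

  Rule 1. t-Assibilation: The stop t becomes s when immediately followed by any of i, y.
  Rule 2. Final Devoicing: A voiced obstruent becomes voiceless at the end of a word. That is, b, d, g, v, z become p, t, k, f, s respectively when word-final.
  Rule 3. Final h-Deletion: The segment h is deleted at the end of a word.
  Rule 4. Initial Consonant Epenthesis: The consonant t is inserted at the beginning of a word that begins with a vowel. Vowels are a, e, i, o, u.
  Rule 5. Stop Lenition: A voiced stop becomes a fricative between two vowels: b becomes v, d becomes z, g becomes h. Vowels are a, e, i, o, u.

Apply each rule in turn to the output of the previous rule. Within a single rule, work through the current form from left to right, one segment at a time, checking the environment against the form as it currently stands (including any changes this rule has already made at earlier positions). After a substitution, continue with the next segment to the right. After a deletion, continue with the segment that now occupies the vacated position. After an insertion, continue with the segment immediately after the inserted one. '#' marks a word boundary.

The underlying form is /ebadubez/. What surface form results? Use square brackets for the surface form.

[tevazuves]

Rule 1 t-Assibilation: no change — [ebadubez]
Rule 2 Final Devoicing: [ebadubez] → [ebadubes]
Rule 3 Final h-Deletion: no change — [ebadubes]
Rule 4 Initial Consonant Epenthesis: [ebadubes] → [tebadubes]
Rule 5 Stop Lenition: [tebadubes] → [tevazuves]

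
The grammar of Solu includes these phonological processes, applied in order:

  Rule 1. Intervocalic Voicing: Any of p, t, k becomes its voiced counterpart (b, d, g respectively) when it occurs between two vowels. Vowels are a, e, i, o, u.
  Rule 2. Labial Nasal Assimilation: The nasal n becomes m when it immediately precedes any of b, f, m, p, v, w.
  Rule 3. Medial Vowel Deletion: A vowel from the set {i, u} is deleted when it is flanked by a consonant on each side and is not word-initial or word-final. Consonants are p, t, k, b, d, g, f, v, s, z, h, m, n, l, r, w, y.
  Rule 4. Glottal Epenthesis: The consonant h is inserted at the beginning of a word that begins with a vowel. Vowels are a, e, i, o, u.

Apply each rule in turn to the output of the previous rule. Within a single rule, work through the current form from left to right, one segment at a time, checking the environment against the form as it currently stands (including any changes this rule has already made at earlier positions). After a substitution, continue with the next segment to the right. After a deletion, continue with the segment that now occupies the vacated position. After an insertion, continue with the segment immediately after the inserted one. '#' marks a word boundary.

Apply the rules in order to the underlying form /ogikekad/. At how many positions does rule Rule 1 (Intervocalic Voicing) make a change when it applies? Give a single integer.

2

Rule 1 Intervocalic Voicing: [ogikekad] → [ogigegad]
Rule 2 Labial Nasal Assimilation: no change — [ogigegad]
Rule 3 Medial Vowel Deletion: [ogigegad] → [oggegad]
Rule 4 Glottal Epenthesis: [oggegad] → [hoggegad]
Rule Rule 1 changed 2 position(s).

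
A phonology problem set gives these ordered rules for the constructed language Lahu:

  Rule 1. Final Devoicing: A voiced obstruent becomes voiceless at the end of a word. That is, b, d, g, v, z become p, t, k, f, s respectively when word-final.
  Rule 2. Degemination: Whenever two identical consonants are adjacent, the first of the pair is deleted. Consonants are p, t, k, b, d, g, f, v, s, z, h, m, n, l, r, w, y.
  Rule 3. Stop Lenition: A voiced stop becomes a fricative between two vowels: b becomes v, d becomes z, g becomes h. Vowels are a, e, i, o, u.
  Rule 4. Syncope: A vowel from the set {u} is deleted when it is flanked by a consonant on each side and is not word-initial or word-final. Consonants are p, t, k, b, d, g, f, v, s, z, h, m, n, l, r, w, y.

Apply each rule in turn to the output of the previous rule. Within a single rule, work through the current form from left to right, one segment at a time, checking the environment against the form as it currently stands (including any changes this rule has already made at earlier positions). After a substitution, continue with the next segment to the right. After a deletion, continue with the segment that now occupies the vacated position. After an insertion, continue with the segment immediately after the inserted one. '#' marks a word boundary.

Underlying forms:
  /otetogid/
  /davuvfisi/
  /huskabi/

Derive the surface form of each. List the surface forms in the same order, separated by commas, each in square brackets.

/otetogid/:
  Rule 1 Final Devoicing: [otetogid] → [otetogit]
  Rule 2 Degemination: no change — [otetogit]
  Rule 3 Stop Lenition: [otetogit] → [otetohit]
  Rule 4 Syncope: no change — [otetohit]
/davuvfisi/:
  Rule 1 Final Devoicing: no change — [davuvfisi]
  Rule 2 Degemination: no change — [davuvfisi]
  Rule 3 Stop Lenition: no change — [davuvfisi]
  Rule 4 Syncope: [davuvfisi] → [davvfisi]
/huskabi/:
  Rule 1 Final Devoicing: no change — [huskabi]
  Rule 2 Degemination: no change — [huskabi]
  Rule 3 Stop Lenition: [huskabi] → [huskavi]
  Rule 4 Syncope: [huskavi] → [hskavi]

[otetohit], [davvfisi], [hskavi]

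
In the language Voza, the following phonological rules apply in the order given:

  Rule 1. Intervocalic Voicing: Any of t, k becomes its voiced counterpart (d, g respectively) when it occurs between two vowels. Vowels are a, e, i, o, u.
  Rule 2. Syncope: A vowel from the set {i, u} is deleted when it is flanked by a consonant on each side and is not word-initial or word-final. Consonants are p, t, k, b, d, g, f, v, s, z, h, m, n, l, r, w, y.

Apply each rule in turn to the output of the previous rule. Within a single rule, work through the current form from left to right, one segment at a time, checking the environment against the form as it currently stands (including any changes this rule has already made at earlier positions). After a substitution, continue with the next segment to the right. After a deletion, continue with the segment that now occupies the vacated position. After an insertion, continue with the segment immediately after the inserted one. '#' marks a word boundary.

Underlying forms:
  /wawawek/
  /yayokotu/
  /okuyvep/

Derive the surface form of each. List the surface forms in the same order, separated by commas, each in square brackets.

/wawawek/:
  Rule 1 Intervocalic Voicing: no change — [wawawek]
  Rule 2 Syncope: no change — [wawawek]
/yayokotu/:
  Rule 1 Intervocalic Voicing: [yayokotu] → [yayogodu]
  Rule 2 Syncope: no change — [yayogodu]
/okuyvep/:
  Rule 1 Intervocalic Voicing: [okuyvep] → [oguyvep]
  Rule 2 Syncope: [oguyvep] → [ogyvep]

[wawawek], [yayogodu], [ogyvep]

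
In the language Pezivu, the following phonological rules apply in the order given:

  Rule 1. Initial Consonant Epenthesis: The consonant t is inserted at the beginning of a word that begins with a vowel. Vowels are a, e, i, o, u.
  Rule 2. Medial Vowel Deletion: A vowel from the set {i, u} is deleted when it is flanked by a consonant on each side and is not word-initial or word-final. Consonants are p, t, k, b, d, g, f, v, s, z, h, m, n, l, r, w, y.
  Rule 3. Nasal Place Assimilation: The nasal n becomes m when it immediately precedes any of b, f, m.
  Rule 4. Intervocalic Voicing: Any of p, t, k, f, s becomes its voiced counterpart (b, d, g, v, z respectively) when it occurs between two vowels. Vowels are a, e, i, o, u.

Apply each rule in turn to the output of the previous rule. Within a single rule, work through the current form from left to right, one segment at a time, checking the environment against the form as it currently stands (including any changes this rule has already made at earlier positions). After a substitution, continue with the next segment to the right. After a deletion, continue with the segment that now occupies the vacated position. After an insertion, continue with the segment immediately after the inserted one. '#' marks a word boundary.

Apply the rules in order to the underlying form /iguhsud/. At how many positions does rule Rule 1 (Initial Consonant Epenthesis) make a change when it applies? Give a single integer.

1

Rule 1 Initial Consonant Epenthesis: [iguhsud] → [tiguhsud]
Rule 2 Medial Vowel Deletion: [tiguhsud] → [tghsd]
Rule 3 Nasal Place Assimilation: no change — [tghsd]
Rule 4 Intervocalic Voicing: no change — [tghsd]
Rule Rule 1 changed 1 position(s).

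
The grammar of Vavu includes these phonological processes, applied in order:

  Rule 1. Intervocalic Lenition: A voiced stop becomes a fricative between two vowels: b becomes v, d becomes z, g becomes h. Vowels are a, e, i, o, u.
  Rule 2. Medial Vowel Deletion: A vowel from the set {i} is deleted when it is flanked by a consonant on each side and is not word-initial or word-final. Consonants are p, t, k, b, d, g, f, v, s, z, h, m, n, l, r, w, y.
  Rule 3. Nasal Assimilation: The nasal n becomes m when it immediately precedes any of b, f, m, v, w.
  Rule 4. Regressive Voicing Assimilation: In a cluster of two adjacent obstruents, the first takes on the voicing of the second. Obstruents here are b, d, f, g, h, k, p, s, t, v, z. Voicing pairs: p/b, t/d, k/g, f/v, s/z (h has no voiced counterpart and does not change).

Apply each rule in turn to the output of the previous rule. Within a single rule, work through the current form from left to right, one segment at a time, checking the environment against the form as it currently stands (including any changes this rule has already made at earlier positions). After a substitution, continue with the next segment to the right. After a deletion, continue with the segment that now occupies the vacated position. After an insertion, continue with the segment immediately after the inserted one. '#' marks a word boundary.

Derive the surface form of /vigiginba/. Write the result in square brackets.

Rule 1 Intervocalic Lenition: [vigiginba] → [vihihinba]
Rule 2 Medial Vowel Deletion: [vihihinba] → [vhhnba]
Rule 3 Nasal Assimilation: [vhhnba] → [vhhmba]
Rule 4 Regressive Voicing Assimilation: [vhhmba] → [fhhmba]

[fhhmba]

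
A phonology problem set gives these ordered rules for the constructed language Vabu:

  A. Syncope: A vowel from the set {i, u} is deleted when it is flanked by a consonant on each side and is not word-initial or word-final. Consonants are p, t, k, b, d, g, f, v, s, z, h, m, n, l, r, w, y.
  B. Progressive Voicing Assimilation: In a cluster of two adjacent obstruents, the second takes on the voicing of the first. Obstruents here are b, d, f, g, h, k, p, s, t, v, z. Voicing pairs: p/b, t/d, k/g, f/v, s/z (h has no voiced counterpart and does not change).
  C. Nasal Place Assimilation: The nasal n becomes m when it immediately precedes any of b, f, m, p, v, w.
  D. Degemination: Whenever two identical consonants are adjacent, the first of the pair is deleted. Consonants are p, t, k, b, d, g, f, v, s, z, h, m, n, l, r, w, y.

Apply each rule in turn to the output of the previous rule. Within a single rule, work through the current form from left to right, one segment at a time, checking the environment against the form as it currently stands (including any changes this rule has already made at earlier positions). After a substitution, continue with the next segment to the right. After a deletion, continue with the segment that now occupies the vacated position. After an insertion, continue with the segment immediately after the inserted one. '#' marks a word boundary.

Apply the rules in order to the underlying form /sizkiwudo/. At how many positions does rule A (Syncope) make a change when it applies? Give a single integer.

3

A Syncope: [sizkiwudo] → [szkwdo]
B Progressive Voicing Assimilation: [szkwdo] → [sskwdo]
C Nasal Place Assimilation: no change — [sskwdo]
D Degemination: [sskwdo] → [skwdo]
Rule A changed 3 position(s).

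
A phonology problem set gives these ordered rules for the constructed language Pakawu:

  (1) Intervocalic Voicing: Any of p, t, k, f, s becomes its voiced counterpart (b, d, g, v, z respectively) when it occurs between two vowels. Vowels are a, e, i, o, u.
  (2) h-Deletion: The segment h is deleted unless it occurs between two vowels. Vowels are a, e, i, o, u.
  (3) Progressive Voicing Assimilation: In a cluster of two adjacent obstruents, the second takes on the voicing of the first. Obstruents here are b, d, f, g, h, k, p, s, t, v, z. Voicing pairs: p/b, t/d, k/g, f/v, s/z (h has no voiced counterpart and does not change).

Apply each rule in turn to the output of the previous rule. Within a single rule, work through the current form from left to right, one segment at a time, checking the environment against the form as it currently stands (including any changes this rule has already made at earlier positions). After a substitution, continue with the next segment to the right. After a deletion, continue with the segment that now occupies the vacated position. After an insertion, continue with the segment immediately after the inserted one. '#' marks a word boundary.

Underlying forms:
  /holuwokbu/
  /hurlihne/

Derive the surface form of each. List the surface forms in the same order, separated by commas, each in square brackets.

/holuwokbu/:
  (1) Intervocalic Voicing: no change — [holuwokbu]
  (2) h-Deletion: [holuwokbu] → [oluwokbu]
  (3) Progressive Voicing Assimilation: [oluwokbu] → [oluwokpu]
/hurlihne/:
  (1) Intervocalic Voicing: no change — [hurlihne]
  (2) h-Deletion: [hurlihne] → [urline]
  (3) Progressive Voicing Assimilation: no change — [urline]

[oluwokpu], [urline]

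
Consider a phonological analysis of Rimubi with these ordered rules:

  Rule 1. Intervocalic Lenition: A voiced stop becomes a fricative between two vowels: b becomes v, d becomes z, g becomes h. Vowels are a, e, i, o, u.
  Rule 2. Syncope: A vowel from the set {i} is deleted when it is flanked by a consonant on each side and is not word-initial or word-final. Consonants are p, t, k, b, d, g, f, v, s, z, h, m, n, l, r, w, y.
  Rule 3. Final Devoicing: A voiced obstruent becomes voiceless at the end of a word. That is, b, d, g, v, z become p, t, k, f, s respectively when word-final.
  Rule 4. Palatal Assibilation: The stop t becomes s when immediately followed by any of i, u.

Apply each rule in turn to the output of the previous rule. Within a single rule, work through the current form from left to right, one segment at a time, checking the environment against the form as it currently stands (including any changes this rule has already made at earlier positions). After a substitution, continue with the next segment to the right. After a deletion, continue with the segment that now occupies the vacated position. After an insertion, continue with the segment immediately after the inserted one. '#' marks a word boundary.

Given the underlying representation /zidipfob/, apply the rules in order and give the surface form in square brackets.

Rule 1 Intervocalic Lenition: [zidipfob] → [zizipfob]
Rule 2 Syncope: [zizipfob] → [zzpfob]
Rule 3 Final Devoicing: [zzpfob] → [zzpfop]
Rule 4 Palatal Assibilation: no change — [zzpfop]

[zzpfop]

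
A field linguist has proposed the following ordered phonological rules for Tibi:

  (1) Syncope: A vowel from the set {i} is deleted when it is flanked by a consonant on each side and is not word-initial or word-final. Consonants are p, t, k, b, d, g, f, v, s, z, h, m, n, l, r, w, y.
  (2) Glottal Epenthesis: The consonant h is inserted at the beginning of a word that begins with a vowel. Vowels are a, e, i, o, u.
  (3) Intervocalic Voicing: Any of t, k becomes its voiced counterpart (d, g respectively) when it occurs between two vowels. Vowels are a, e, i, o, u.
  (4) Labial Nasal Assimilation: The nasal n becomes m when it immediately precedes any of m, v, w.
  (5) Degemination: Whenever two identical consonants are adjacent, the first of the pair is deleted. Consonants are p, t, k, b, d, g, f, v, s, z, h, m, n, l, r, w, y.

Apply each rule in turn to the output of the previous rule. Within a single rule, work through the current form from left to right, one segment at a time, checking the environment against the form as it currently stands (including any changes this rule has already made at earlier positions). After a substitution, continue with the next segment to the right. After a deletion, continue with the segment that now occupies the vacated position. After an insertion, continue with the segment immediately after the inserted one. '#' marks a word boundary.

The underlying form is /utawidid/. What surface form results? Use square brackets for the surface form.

[hudawd]

(1) Syncope: [utawidid] → [utawdd]
(2) Glottal Epenthesis: [utawdd] → [hutawdd]
(3) Intervocalic Voicing: [hutawdd] → [hudawdd]
(4) Labial Nasal Assimilation: no change — [hudawdd]
(5) Degemination: [hudawdd] → [hudawd]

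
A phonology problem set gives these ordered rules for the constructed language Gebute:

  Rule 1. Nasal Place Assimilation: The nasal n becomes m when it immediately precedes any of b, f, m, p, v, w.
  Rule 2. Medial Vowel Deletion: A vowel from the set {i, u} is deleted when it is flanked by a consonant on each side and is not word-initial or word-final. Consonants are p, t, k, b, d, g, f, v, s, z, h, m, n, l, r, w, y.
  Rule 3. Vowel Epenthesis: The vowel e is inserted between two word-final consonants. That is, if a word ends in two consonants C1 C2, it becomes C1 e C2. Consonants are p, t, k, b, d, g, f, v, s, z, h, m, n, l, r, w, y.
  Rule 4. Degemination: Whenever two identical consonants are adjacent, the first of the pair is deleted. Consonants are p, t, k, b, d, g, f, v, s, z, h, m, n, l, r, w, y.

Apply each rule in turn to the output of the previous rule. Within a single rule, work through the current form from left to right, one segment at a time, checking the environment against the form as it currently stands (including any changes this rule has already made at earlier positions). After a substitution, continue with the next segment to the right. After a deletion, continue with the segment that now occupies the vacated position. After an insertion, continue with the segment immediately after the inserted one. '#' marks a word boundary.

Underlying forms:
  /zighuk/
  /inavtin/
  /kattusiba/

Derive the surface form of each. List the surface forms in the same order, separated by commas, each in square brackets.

/zighuk/:
  Rule 1 Nasal Place Assimilation: no change — [zighuk]
  Rule 2 Medial Vowel Deletion: [zighuk] → [zghk]
  Rule 3 Vowel Epenthesis: [zghk] → [zghek]
  Rule 4 Degemination: no change — [zghek]
/inavtin/:
  Rule 1 Nasal Place Assimilation: no change — [inavtin]
  Rule 2 Medial Vowel Deletion: [inavtin] → [inavtn]
  Rule 3 Vowel Epenthesis: [inavtn] → [inavten]
  Rule 4 Degemination: no change — [inavten]
/kattusiba/:
  Rule 1 Nasal Place Assimilation: no change — [kattusiba]
  Rule 2 Medial Vowel Deletion: [kattusiba] → [kattsba]
  Rule 3 Vowel Epenthesis: no change — [kattsba]
  Rule 4 Degemination: [kattsba] → [katsba]

[zghek], [inavten], [katsba]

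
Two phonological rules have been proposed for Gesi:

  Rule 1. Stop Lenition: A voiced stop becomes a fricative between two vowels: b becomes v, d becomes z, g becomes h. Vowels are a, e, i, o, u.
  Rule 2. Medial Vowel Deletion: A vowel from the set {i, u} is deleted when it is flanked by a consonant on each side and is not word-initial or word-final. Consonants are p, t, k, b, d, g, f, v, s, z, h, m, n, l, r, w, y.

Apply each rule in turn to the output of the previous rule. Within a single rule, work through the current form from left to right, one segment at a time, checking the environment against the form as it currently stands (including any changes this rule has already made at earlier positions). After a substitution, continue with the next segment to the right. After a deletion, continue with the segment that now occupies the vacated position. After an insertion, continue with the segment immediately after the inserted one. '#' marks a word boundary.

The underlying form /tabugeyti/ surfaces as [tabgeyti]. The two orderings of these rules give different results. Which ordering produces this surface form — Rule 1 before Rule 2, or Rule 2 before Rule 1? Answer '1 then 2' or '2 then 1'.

Order 1 then 2:
  1 Stop Lenition: [tabugeyti] → [tavuheyti]
  2 Medial Vowel Deletion: [tavuheyti] → [tavheyti]
  result: [tavheyti]
Order 2 then 1:
  2 Medial Vowel Deletion: [tabugeyti] → [tabgeyti]
  1 Stop Lenition: no change — [tabgeyti]
  result: [tabgeyti]

2 then 1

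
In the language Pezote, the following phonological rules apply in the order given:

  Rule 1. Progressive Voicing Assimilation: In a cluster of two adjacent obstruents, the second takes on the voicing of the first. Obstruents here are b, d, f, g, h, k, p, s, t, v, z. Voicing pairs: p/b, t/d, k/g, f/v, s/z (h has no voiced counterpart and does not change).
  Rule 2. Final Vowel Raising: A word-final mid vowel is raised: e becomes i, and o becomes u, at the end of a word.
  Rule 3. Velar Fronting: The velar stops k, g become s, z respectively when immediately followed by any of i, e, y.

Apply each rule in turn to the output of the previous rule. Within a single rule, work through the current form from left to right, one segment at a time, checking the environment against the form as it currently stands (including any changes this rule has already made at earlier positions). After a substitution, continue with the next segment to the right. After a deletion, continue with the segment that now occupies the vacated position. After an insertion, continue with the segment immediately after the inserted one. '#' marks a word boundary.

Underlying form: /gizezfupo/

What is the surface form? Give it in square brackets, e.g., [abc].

[zizezvupu]

Rule 1 Progressive Voicing Assimilation: [gizezfupo] → [gizezvupo]
Rule 2 Final Vowel Raising: [gizezvupo] → [gizezvupu]
Rule 3 Velar Fronting: [gizezvupu] → [zizezvupu]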